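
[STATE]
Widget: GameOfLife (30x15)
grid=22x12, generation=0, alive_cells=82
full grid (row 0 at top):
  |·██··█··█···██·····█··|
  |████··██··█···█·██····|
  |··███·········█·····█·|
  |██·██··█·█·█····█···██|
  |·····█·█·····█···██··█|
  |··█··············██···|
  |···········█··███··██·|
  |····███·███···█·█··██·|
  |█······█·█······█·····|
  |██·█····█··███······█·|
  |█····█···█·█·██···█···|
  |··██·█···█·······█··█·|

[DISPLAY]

Gen: 0                        
·██··█··█···██·····█··        
████··██··█···█·██····        
··███·········█·····█·        
██·██··█·█·█····█···██        
·····█·█·····█···██··█        
··█··············██···        
···········█··███··██·        
····███·███···█·█··██·        
█······█·█······█·····        
██·█····█··███······█·        
█····█···█·█·██···█···        
··██·█···█·······█··█·        
                              
                              


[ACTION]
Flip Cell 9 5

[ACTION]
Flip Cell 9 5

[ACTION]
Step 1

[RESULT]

Gen: 1                        
█··█··██·····█········        
█····███······██······        
·····████·█·····██··██        
·█···██·█········█·███        
·████·█·█·······█·████        
··············██····█·        
·····█···██···█·█···█·        
·····██████···█·██·██·        
██··████···███·█···██·        
██······██·█·██·······        
█··█····██·█·██····█··        
····█·····█···········        
                              
                              


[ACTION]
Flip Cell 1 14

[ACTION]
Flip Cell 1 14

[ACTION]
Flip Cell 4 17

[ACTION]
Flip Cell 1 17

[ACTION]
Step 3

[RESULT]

Gen: 4                        
··············██······        
···███··██···█··█·····        
···█··█···········██··        
··█·█··█·█········█···        
███·····█······█······        
··█··········██···███·        
············█·█····███        
··██·█····█·█·█······█        
·····█····█···█·····██        
·█···█········██······        
··██·█···█·██··█······        
·········███··········        
                              
                              


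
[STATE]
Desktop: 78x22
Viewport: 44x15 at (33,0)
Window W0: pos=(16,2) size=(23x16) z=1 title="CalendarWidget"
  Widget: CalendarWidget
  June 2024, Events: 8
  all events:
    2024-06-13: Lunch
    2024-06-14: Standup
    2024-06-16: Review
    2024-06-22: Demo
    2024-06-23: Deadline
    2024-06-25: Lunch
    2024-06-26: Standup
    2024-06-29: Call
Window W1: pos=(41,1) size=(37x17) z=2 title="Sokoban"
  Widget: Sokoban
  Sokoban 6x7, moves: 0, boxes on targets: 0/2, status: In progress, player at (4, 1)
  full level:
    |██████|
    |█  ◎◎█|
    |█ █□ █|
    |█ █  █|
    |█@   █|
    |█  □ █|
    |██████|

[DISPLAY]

                                            
        ┏━━━━━━━━━━━━━━━━━━━━━━━━━━━━━━━━━━━
━━━━━┓  ┃ Sokoban                           
     ┃  ┠───────────────────────────────────
─────┨  ┃██████                             
     ┃  ┃█  ◎◎█                             
a Su ┃  ┃█ █□ █                             
1  2 ┃  ┃█ █  █                             
8  9 ┃  ┃█@   █                             
 15 1┃  ┃█  □ █                             
2* 23┃  ┃██████                             
 29* ┃  ┃Moves: 0  0/2                      
     ┃  ┃                                   
     ┃  ┃                                   
     ┃  ┃                                   


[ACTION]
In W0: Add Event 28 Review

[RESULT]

                                            
        ┏━━━━━━━━━━━━━━━━━━━━━━━━━━━━━━━━━━━
━━━━━┓  ┃ Sokoban                           
     ┃  ┠───────────────────────────────────
─────┨  ┃██████                             
     ┃  ┃█  ◎◎█                             
a Su ┃  ┃█ █□ █                             
1  2 ┃  ┃█ █  █                             
8  9 ┃  ┃█@   █                             
 15 1┃  ┃█  □ █                             
2* 23┃  ┃██████                             
* 29*┃  ┃Moves: 0  0/2                      
     ┃  ┃                                   
     ┃  ┃                                   
     ┃  ┃                                   


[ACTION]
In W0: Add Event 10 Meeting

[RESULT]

                                            
        ┏━━━━━━━━━━━━━━━━━━━━━━━━━━━━━━━━━━━
━━━━━┓  ┃ Sokoban                           
     ┃  ┠───────────────────────────────────
─────┨  ┃██████                             
     ┃  ┃█  ◎◎█                             
a Su ┃  ┃█ █□ █                             
1  2 ┃  ┃█ █  █                             
8  9 ┃  ┃█@   █                             
* 15 ┃  ┃█  □ █                             
2* 23┃  ┃██████                             
* 29*┃  ┃Moves: 0  0/2                      
     ┃  ┃                                   
     ┃  ┃                                   
     ┃  ┃                                   


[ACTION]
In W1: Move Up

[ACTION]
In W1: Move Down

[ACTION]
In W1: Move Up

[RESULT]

                                            
        ┏━━━━━━━━━━━━━━━━━━━━━━━━━━━━━━━━━━━
━━━━━┓  ┃ Sokoban                           
     ┃  ┠───────────────────────────────────
─────┨  ┃██████                             
     ┃  ┃█  ◎◎█                             
a Su ┃  ┃█ █□ █                             
1  2 ┃  ┃█@█  █                             
8  9 ┃  ┃█    █                             
* 15 ┃  ┃█  □ █                             
2* 23┃  ┃██████                             
* 29*┃  ┃Moves: 3  0/2                      
     ┃  ┃                                   
     ┃  ┃                                   
     ┃  ┃                                   


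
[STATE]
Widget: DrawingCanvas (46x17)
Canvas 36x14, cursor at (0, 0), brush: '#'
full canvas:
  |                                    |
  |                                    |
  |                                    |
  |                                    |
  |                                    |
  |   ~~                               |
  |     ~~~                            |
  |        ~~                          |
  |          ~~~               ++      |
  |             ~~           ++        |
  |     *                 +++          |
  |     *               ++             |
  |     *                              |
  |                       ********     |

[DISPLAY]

+                                             
                                              
                                              
                                              
                                              
   ~~                                         
     ~~~                                      
        ~~                                    
          ~~~               ++                
             ~~           ++                  
     *                 +++                    
     *               ++                       
     *                                        
                       ********               
                                              
                                              
                                              


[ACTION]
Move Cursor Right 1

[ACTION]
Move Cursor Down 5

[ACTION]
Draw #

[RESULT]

                                              
                                              
                                              
                                              
                                              
 # ~~                                         
     ~~~                                      
        ~~                                    
          ~~~               ++                
             ~~           ++                  
     *                 +++                    
     *               ++                       
     *                                        
                       ********               
                                              
                                              
                                              


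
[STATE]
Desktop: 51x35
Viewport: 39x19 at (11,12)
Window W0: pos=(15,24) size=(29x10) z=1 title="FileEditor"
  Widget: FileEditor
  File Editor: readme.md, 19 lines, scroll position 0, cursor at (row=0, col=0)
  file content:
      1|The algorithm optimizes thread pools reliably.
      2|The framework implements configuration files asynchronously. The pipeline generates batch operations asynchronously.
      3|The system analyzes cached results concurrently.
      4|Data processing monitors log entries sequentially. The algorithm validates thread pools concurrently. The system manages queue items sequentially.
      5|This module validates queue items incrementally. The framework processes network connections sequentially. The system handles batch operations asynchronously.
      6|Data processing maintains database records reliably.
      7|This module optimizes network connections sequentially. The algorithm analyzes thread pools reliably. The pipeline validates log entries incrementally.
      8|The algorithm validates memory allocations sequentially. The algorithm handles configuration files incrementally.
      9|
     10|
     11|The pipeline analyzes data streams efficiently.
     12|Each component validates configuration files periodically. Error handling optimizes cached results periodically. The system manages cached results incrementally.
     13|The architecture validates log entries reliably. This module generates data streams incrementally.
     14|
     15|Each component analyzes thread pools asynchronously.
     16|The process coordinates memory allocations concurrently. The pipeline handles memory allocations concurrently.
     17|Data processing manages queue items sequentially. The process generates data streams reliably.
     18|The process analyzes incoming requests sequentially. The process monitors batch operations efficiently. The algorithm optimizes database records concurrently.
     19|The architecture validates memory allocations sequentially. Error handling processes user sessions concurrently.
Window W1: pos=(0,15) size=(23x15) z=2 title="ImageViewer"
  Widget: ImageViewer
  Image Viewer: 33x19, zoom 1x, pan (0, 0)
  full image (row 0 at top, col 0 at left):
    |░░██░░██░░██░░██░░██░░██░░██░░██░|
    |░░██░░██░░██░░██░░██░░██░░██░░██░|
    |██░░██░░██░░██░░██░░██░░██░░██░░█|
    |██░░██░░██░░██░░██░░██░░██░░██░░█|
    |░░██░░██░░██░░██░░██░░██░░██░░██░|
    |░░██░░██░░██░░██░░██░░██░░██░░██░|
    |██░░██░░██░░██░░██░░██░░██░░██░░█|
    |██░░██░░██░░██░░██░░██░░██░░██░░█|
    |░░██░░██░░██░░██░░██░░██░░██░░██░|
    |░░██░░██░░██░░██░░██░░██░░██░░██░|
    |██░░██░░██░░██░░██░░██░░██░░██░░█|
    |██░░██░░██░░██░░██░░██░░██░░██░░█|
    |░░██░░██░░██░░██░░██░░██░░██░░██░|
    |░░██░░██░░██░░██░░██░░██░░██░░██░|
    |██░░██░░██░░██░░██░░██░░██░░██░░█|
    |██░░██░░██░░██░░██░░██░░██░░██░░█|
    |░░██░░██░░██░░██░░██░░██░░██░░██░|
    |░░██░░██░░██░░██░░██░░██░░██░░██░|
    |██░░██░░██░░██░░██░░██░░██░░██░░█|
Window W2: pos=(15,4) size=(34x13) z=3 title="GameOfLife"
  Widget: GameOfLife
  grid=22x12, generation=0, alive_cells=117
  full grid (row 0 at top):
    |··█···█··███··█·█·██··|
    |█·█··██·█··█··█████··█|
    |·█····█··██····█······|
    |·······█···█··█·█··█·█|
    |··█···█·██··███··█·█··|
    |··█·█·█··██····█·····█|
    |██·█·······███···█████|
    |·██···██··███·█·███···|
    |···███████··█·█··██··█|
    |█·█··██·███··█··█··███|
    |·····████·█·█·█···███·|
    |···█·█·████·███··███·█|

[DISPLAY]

    ┃██·█·······███···█████          ┃ 
    ┃·██···██··███·█·███···          ┃ 
    ┃···███████··█·█··██··█          ┃ 
━━━━┃█·█··██·███··█··█··███          ┃ 
er  ┗━━━━━━━━━━━━━━━━━━━━━━━━━━━━━━━━┛ 
───────────┨                           
██░░██░░██░┃                           
██░░██░░██░┃                           
░░██░░██░░█┃                           
░░██░░██░░█┃                           
██░░██░░██░┃                           
██░░██░░██░┃                           
░░██░░██░░█┃━━━━━━━━━━━━━━━━━━━━┓      
░░██░░██░░█┃itor                ┃      
██░░██░░██░┃────────────────────┨      
██░░██░░██░┃orithm optimizes th▲┃      
░░██░░██░░█┃mework implements c█┃      
━━━━━━━━━━━┛tem analyzes cached░┃      
    ┃Data processing monitors l░┃      


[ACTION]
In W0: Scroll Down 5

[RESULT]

    ┃██·█·······███···█████          ┃ 
    ┃·██···██··███·█·███···          ┃ 
    ┃···███████··█·█··██··█          ┃ 
━━━━┃█·█··██·███··█··█··███          ┃ 
er  ┗━━━━━━━━━━━━━━━━━━━━━━━━━━━━━━━━┛ 
───────────┨                           
██░░██░░██░┃                           
██░░██░░██░┃                           
░░██░░██░░█┃                           
░░██░░██░░█┃                           
██░░██░░██░┃                           
██░░██░░██░┃                           
░░██░░██░░█┃━━━━━━━━━━━━━━━━━━━━┓      
░░██░░██░░█┃itor                ┃      
██░░██░░██░┃────────────────────┨      
██░░██░░██░┃ocessing maintains ▲┃      
░░██░░██░░█┃dule optimizes netw░┃      
━━━━━━━━━━━┛orithm validates me█┃      
    ┃                          ░┃      


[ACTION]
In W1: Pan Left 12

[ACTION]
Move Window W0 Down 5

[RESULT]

    ┃██·█·······███···█████          ┃ 
    ┃·██···██··███·█·███···          ┃ 
    ┃···███████··█·█··██··█          ┃ 
━━━━┃█·█··██·███··█··█··███          ┃ 
er  ┗━━━━━━━━━━━━━━━━━━━━━━━━━━━━━━━━┛ 
───────────┨                           
██░░██░░██░┃                           
██░░██░░██░┃                           
░░██░░██░░█┃                           
░░██░░██░░█┃                           
██░░██░░██░┃                           
██░░██░░██░┃                           
░░██░░██░░█┃                           
░░██░░██░░█┃━━━━━━━━━━━━━━━━━━━━┓      
██░░██░░██░┃itor                ┃      
██░░██░░██░┃────────────────────┨      
░░██░░██░░█┃ocessing maintains ▲┃      
━━━━━━━━━━━┛dule optimizes netw░┃      
    ┃The algorithm validates me█┃      


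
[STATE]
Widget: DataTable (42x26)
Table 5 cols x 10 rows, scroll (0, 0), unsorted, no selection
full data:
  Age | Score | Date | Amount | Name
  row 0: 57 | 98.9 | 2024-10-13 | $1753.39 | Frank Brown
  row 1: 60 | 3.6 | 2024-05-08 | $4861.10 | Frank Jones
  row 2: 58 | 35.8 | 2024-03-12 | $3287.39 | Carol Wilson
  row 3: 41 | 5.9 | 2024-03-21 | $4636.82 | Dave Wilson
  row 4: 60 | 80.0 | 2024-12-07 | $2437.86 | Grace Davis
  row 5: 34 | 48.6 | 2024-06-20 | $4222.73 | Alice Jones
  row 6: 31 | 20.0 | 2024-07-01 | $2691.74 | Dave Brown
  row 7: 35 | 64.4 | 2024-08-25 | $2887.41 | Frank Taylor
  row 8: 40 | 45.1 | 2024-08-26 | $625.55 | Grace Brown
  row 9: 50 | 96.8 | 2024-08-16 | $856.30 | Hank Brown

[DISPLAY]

Age│Score│Date      │Amount  │Name        
───┼─────┼──────────┼────────┼────────────
57 │98.9 │2024-10-13│$1753.39│Frank Brown 
60 │3.6  │2024-05-08│$4861.10│Frank Jones 
58 │35.8 │2024-03-12│$3287.39│Carol Wilson
41 │5.9  │2024-03-21│$4636.82│Dave Wilson 
60 │80.0 │2024-12-07│$2437.86│Grace Davis 
34 │48.6 │2024-06-20│$4222.73│Alice Jones 
31 │20.0 │2024-07-01│$2691.74│Dave Brown  
35 │64.4 │2024-08-25│$2887.41│Frank Taylor
40 │45.1 │2024-08-26│$625.55 │Grace Brown 
50 │96.8 │2024-08-16│$856.30 │Hank Brown  
                                          
                                          
                                          
                                          
                                          
                                          
                                          
                                          
                                          
                                          
                                          
                                          
                                          
                                          


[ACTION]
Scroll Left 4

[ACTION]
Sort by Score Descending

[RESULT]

Age│Scor▼│Date      │Amount  │Name        
───┼─────┼──────────┼────────┼────────────
57 │98.9 │2024-10-13│$1753.39│Frank Brown 
50 │96.8 │2024-08-16│$856.30 │Hank Brown  
60 │80.0 │2024-12-07│$2437.86│Grace Davis 
35 │64.4 │2024-08-25│$2887.41│Frank Taylor
34 │48.6 │2024-06-20│$4222.73│Alice Jones 
40 │45.1 │2024-08-26│$625.55 │Grace Brown 
58 │35.8 │2024-03-12│$3287.39│Carol Wilson
31 │20.0 │2024-07-01│$2691.74│Dave Brown  
41 │5.9  │2024-03-21│$4636.82│Dave Wilson 
60 │3.6  │2024-05-08│$4861.10│Frank Jones 
                                          
                                          
                                          
                                          
                                          
                                          
                                          
                                          
                                          
                                          
                                          
                                          
                                          
                                          


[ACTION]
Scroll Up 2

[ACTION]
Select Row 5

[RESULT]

Age│Scor▼│Date      │Amount  │Name        
───┼─────┼──────────┼────────┼────────────
57 │98.9 │2024-10-13│$1753.39│Frank Brown 
50 │96.8 │2024-08-16│$856.30 │Hank Brown  
60 │80.0 │2024-12-07│$2437.86│Grace Davis 
35 │64.4 │2024-08-25│$2887.41│Frank Taylor
34 │48.6 │2024-06-20│$4222.73│Alice Jones 
>0 │45.1 │2024-08-26│$625.55 │Grace Brown 
58 │35.8 │2024-03-12│$3287.39│Carol Wilson
31 │20.0 │2024-07-01│$2691.74│Dave Brown  
41 │5.9  │2024-03-21│$4636.82│Dave Wilson 
60 │3.6  │2024-05-08│$4861.10│Frank Jones 
                                          
                                          
                                          
                                          
                                          
                                          
                                          
                                          
                                          
                                          
                                          
                                          
                                          
                                          


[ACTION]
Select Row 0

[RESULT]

Age│Scor▼│Date      │Amount  │Name        
───┼─────┼──────────┼────────┼────────────
>7 │98.9 │2024-10-13│$1753.39│Frank Brown 
50 │96.8 │2024-08-16│$856.30 │Hank Brown  
60 │80.0 │2024-12-07│$2437.86│Grace Davis 
35 │64.4 │2024-08-25│$2887.41│Frank Taylor
34 │48.6 │2024-06-20│$4222.73│Alice Jones 
40 │45.1 │2024-08-26│$625.55 │Grace Brown 
58 │35.8 │2024-03-12│$3287.39│Carol Wilson
31 │20.0 │2024-07-01│$2691.74│Dave Brown  
41 │5.9  │2024-03-21│$4636.82│Dave Wilson 
60 │3.6  │2024-05-08│$4861.10│Frank Jones 
                                          
                                          
                                          
                                          
                                          
                                          
                                          
                                          
                                          
                                          
                                          
                                          
                                          
                                          


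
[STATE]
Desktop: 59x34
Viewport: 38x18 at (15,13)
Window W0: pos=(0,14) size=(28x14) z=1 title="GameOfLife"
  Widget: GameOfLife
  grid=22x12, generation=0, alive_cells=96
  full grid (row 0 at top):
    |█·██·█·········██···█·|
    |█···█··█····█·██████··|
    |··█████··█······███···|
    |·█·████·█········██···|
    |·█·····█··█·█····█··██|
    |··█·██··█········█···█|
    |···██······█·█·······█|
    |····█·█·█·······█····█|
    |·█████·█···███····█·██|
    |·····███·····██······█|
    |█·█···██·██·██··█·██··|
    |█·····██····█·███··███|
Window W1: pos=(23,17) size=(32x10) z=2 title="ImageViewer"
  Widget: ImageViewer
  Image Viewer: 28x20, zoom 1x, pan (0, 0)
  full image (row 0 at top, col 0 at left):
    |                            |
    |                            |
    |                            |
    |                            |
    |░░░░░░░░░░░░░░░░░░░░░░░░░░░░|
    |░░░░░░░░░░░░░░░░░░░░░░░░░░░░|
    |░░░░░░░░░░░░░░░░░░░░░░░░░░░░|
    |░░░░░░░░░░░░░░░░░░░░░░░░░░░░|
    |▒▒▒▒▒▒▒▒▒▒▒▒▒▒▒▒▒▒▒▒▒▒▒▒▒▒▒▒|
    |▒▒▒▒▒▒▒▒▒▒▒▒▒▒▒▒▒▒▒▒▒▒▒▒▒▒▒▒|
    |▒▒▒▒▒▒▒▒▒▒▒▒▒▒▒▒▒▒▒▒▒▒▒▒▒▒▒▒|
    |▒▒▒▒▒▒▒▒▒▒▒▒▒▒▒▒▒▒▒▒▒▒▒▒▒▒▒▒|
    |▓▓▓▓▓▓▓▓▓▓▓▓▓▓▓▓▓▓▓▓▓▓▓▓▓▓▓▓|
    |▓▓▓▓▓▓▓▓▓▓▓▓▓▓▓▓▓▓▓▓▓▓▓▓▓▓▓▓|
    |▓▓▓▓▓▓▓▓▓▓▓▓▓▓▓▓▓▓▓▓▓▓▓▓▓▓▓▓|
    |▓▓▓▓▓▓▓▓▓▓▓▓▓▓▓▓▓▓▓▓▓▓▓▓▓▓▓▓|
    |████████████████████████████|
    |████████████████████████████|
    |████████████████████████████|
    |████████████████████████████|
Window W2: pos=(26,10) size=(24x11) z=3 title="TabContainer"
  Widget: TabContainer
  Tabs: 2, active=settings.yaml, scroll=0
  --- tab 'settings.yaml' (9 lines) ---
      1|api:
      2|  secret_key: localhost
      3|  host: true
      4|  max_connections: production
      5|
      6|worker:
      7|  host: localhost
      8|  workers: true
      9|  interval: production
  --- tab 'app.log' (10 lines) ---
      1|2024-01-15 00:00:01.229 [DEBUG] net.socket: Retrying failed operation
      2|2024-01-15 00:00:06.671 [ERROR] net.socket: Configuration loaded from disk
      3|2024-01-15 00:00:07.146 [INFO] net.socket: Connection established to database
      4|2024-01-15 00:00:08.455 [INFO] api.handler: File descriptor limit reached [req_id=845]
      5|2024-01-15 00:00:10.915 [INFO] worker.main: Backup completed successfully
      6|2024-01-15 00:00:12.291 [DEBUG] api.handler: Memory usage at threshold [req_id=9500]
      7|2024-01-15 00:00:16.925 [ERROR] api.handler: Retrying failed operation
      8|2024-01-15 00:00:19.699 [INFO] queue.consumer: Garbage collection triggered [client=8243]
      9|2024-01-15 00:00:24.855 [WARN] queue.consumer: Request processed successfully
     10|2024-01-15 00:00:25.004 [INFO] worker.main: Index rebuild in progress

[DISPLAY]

           ┃[settings.yaml]│ app.l┃   
━━━━━━━━━━━┃──────────────────────┃   
           ┃api:                  ┃   
───────────┃  secret_key: localhos┃   
        ┏━━┃  host: true          ┃━━━
██████··┃ I┃  max_connections: pro┃   
··███···┠──┃                      ┃───
···██···┃  ┗━━━━━━━━━━━━━━━━━━━━━━┛   
···█··██┃                             
···█···█┃                             
·······█┃                             
··█····█┃░░░░░░░░░░░░░░░░░░░░░░░░░░░░ 
····█·██┃░░░░░░░░░░░░░░░░░░░░░░░░░░░░ 
█······█┗━━━━━━━━━━━━━━━━━━━━━━━━━━━━━
━━━━━━━━━━━━┛                         
                                      
                                      
                                      


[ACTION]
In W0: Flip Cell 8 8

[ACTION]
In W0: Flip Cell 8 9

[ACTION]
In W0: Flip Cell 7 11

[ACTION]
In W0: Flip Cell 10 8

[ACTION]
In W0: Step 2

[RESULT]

           ┃[settings.yaml]│ app.l┃   
━━━━━━━━━━━┃──────────────────────┃   
           ┃api:                  ┃   
───────────┃  secret_key: localhos┃   
        ┏━━┃  host: true          ┃━━━
····██··┃ I┃  max_connections: pro┃   
········┠──┃                      ┃───
······█·┃  ┗━━━━━━━━━━━━━━━━━━━━━━┛   
······██┃                             
········┃                             
······██┃                             
█·······┃░░░░░░░░░░░░░░░░░░░░░░░░░░░░ 
█·····██┃░░░░░░░░░░░░░░░░░░░░░░░░░░░░ 
███····█┗━━━━━━━━━━━━━━━━━━━━━━━━━━━━━
━━━━━━━━━━━━┛                         
                                      
                                      
                                      


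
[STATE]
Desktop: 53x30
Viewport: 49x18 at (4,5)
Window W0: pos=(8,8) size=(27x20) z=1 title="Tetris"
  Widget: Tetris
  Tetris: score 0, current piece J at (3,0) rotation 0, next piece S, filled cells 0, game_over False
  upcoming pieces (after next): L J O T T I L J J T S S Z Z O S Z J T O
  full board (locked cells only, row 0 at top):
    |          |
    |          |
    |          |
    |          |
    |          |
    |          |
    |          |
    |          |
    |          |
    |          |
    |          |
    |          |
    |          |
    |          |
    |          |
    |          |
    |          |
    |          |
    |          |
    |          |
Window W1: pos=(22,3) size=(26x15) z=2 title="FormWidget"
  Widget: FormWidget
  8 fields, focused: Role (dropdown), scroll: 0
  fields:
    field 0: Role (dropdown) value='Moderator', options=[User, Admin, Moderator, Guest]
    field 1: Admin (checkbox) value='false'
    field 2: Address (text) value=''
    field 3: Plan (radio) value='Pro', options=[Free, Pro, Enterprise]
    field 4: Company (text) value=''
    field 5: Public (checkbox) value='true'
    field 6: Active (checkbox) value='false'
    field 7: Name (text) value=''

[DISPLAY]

                  ┠────────────────────────┨     
                  ┃> Role:       [Moderat▼]┃     
                  ┃  Admin:      [ ]       ┃     
    ┏━━━━━━━━━━━━━┃  Address:    [        ]┃     
    ┃ Tetris      ┃  Plan:       ( ) Free  ┃     
    ┠─────────────┃  Company:    [        ]┃     
    ┃          │Ne┃  Public:     [x]       ┃     
    ┃          │ ░┃  Active:     [ ]       ┃     
    ┃          │░░┃  Name:       [        ]┃     
    ┃          │  ┃                        ┃     
    ┃          │  ┃                        ┃     
    ┃          │  ┃                        ┃     
    ┃          │Sc┗━━━━━━━━━━━━━━━━━━━━━━━━┛     
    ┃          │0             ┃                  
    ┃          │              ┃                  
    ┃          │              ┃                  
    ┃          │              ┃                  
    ┃          │              ┃                  


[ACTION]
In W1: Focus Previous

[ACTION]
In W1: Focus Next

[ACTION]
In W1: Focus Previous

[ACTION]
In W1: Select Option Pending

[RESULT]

                  ┠────────────────────────┨     
                  ┃  Role:       [Moderat▼]┃     
                  ┃  Admin:      [ ]       ┃     
    ┏━━━━━━━━━━━━━┃  Address:    [        ]┃     
    ┃ Tetris      ┃  Plan:       ( ) Free  ┃     
    ┠─────────────┃  Company:    [        ]┃     
    ┃          │Ne┃  Public:     [x]       ┃     
    ┃          │ ░┃  Active:     [ ]       ┃     
    ┃          │░░┃> Name:       [        ]┃     
    ┃          │  ┃                        ┃     
    ┃          │  ┃                        ┃     
    ┃          │  ┃                        ┃     
    ┃          │Sc┗━━━━━━━━━━━━━━━━━━━━━━━━┛     
    ┃          │0             ┃                  
    ┃          │              ┃                  
    ┃          │              ┃                  
    ┃          │              ┃                  
    ┃          │              ┃                  


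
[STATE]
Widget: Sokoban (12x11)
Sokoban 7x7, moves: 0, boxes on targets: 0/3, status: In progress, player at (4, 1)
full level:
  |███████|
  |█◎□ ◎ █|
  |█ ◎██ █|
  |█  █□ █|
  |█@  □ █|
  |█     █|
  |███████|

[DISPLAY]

███████     
█◎□ ◎ █     
█ ◎██ █     
█  █□ █     
█@  □ █     
█     █     
███████     
Moves: 0  0/
            
            
            


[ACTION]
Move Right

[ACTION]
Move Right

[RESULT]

███████     
█◎□ ◎ █     
█ ◎██ █     
█  █□ █     
█  @□ █     
█     █     
███████     
Moves: 2  0/
            
            
            


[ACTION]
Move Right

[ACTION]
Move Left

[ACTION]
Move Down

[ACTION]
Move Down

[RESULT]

███████     
█◎□ ◎ █     
█ ◎██ █     
█  █□ █     
█    □█     
█  @  █     
███████     
Moves: 5  0/
            
            
            


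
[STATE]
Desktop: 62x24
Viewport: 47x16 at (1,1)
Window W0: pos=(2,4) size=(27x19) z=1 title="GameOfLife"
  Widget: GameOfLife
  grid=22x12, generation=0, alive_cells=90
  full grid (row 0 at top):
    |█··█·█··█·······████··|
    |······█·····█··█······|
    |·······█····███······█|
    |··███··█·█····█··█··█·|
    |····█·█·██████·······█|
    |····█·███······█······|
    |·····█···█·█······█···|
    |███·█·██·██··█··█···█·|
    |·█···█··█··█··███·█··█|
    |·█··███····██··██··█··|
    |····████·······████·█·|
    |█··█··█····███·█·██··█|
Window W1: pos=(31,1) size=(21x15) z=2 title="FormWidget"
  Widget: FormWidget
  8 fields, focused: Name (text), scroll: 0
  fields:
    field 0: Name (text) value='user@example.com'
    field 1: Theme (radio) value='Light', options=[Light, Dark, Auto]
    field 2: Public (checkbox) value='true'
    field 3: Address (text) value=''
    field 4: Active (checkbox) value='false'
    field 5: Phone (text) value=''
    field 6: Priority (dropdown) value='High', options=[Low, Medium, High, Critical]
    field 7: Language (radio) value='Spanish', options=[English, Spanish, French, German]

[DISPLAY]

                              ┏━━━━━━━━━━━━━━━━
                              ┃ FormWidget     
                              ┠────────────────
 ┏━━━━━━━━━━━━━━━━━━━━━━━━━┓  ┃> Name:       [u
 ┃ GameOfLife              ┃  ┃  Theme:      (●
 ┠─────────────────────────┨  ┃  Public:     [x
 ┃Gen: 0                   ┃  ┃  Address:    [ 
 ┃█··█·█··█·······████··   ┃  ┃  Active:     [ 
 ┃······█·····█··█······   ┃  ┃  Phone:      [ 
 ┃·······█····███······█   ┃  ┃  Priority:   [H
 ┃··███··█·█····█··█··█·   ┃  ┃  Language:   ( 
 ┃····█·█·██████·······█   ┃  ┃                
 ┃····█·███······█······   ┃  ┃                
 ┃·····█···█·█······█···   ┃  ┃                
 ┃███·█·██·██··█··█···█·   ┃  ┗━━━━━━━━━━━━━━━━
 ┃·█···█··█··█··███·█··█   ┃                   


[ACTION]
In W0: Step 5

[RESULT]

                              ┏━━━━━━━━━━━━━━━━
                              ┃ FormWidget     
                              ┠────────────────
 ┏━━━━━━━━━━━━━━━━━━━━━━━━━┓  ┃> Name:       [u
 ┃ GameOfLife              ┃  ┃  Theme:      (●
 ┠─────────────────────────┨  ┃  Public:     [x
 ┃Gen: 5                   ┃  ┃  Address:    [ 
 ┃······················   ┃  ┃  Active:     [ 
 ┃······················   ┃  ┃  Phone:      [ 
 ┃·········██···········   ┃  ┃  Priority:   [H
 ┃·········██···········   ┃  ┃  Language:   ( 
 ┃········██·····█······   ┃  ┃                
 ┃····█·███····███······   ┃  ┃                
 ┃····█·█··█··█·········   ┃  ┃                
 ┃··██··█·██···███··█·█·   ┃  ┗━━━━━━━━━━━━━━━━
 ┃·███·████·█·█·██··█·█·   ┃                   


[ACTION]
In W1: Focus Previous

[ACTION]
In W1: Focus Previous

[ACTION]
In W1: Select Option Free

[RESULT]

                              ┏━━━━━━━━━━━━━━━━
                              ┃ FormWidget     
                              ┠────────────────
 ┏━━━━━━━━━━━━━━━━━━━━━━━━━┓  ┃  Name:       [u
 ┃ GameOfLife              ┃  ┃  Theme:      (●
 ┠─────────────────────────┨  ┃  Public:     [x
 ┃Gen: 5                   ┃  ┃  Address:    [ 
 ┃······················   ┃  ┃  Active:     [ 
 ┃······················   ┃  ┃  Phone:      [ 
 ┃·········██···········   ┃  ┃> Priority:   [H
 ┃·········██···········   ┃  ┃  Language:   ( 
 ┃········██·····█······   ┃  ┃                
 ┃····█·███····███······   ┃  ┃                
 ┃····█·█··█··█·········   ┃  ┃                
 ┃··██··█·██···███··█·█·   ┃  ┗━━━━━━━━━━━━━━━━
 ┃·███·████·█·█·██··█·█·   ┃                   
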